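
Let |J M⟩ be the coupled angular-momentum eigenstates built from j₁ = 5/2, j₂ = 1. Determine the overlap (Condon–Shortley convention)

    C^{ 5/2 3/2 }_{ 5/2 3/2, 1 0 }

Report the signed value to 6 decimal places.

triangle: 1!×4!×1!/7! = 24/5040
(j±m)!: 4!×1!×1!×1!×4!×1! = 576
prefactor² = (2J+1)×Δ×N² = 576/35
  k=0: +1/(0!×1!×1!×1!×3!×0!) = 1/6
  k=1: −1/(1!×0!×0!×0!×4!×1!) = -1/24
Σ = 1/8  ⇒  CG² = 576/35×1/8² = 9/35
CG = +√(9/35) = +0.507093

+√(9/35) ≈ +0.507093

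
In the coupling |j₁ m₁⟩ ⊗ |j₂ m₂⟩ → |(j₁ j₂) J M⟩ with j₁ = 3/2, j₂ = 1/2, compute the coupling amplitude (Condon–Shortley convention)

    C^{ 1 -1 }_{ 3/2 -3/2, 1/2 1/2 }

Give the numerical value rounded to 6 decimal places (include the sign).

−√(3/4) = -0.866025

j₁+j₂−J=1  J+j₁−j₂=2  J−j₁+j₂=0  j₁+j₂+J+1=4
(j₁±m₁, j₂±m₂, J±M) = (0,3,1,0,0,2)
P² = 3
sum k=1..1:
  [1] −1/2 = -1/2
S = -1/2
C² = P²·S² = 3/4 ; C = -0.866025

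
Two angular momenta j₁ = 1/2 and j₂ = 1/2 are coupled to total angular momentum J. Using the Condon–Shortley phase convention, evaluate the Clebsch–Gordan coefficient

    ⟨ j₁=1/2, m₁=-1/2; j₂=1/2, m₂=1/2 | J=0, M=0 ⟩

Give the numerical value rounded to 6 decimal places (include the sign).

√[1·1!0!0!/2! · 0!1!1!0!0!0!] = √(1/2)
  +(−1)^1/∏(1,0,0,0,0,0)! = -1  (running -1)
⟨..|..⟩ = √(1/2)·(-1) = -0.707107

-0.707107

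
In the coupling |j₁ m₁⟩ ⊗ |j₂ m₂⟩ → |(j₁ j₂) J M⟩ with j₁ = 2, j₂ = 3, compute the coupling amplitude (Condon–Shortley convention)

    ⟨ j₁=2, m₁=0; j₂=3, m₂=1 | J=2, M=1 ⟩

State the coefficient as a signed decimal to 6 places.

+√(1/7) ≈ +0.377964

√[5·3!1!3!/8! · 2!2!4!2!3!1!] = √(36/7)
  +(−1)^1/∏(1,2,1,3,0,0)! = -1/12  (running -1/12)
  +(−1)^2/∏(2,1,0,2,1,1)! = 1/4  (running 1/6)
⟨..|..⟩ = √(36/7)·(1/6) = +0.377964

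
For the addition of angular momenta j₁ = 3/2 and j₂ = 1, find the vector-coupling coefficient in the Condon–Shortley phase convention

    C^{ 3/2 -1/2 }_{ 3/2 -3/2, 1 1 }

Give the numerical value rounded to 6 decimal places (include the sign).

triangle: 1!*2!*1!/5! = 2/120
(j±m)!: 0!*3!*2!*0!*1!*2! = 24
prefactor² = (2J+1)*Δ*N² = 8/5
  k=1: −1/(1!*0!*2!*1!*0!*0!) = -1/2
Σ = -1/2  ⇒  CG² = 8/5*(-1/2)² = 2/5
CG = −√(2/5) = -0.632456

-0.632456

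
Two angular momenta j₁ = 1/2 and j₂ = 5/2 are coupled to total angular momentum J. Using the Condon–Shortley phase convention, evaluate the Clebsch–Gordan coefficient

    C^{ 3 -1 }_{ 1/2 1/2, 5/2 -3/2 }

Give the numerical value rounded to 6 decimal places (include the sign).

+√(1/3) = +0.577350

√[7·0!1!5!/7! · 1!0!1!4!2!4!] = √(192)
  +(−1)^0/∏(0,0,0,1,1,4)! = 1/24  (running 1/24)
⟨..|..⟩ = √(192)·(1/24) = +0.577350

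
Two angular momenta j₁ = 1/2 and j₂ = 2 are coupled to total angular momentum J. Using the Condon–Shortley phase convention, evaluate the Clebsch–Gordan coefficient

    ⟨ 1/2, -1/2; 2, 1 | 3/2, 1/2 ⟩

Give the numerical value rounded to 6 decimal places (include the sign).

√[4·1!0!3!/5! · 0!1!3!1!2!1!] = √(12/5)
  +(−1)^1/∏(1,0,0,2,0,1)! = -1/2  (running -1/2)
⟨..|..⟩ = √(12/5)·(-1/2) = -0.774597

-0.774597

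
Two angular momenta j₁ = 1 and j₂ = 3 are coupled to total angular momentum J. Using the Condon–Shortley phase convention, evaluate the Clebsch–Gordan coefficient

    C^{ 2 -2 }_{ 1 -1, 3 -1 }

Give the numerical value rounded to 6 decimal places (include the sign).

√[5·2!0!4!/7! · 0!2!2!4!0!4!] = √(768/7)
  +(−1)^2/∏(2,0,0,0,0,4)! = 1/48  (running 1/48)
⟨..|..⟩ = √(768/7)·(1/48) = +0.218218

+√(1/21) ≈ +0.218218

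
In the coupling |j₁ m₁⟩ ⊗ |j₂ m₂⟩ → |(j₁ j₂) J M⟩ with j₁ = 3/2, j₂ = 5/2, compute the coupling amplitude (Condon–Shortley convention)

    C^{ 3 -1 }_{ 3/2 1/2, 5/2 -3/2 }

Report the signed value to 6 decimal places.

triangle: 1!·2!·4!/8! = 48/40320
(j±m)!: 2!·1!·1!·4!·2!·4! = 2304
prefactor² = (2J+1)·Δ·N² = 96/5
  k=0: +1/(0!·1!·1!·1!·1!·3!) = 1/6
  k=1: −1/(1!·0!·0!·0!·2!·4!) = -1/48
Σ = 7/48  ⇒  CG² = 96/5·7/48² = 49/120
CG = +√(49/120) = +0.639010

+√(49/120) = +0.639010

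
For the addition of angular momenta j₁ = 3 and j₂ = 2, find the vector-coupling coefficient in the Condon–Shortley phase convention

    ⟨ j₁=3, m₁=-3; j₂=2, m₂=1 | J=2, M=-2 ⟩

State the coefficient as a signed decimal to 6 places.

j₁+j₂−J=3  J+j₁−j₂=3  J−j₁+j₂=1  j₁+j₂+J+1=8
(j₁±m₁, j₂±m₂, J±M) = (0,6,3,1,0,4)
P² = 3240/7
sum k=3..3:
  [3] −1/36 = -1/36
S = -1/36
C² = P²·S² = 5/14 ; C = -0.597614

-0.597614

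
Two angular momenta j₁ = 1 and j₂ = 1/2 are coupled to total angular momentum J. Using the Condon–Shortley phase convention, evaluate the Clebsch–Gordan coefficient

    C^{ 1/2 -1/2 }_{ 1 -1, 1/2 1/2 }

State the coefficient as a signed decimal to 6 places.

-0.816497

√[2·1!1!0!/3! · 0!2!1!0!0!1!] = √(2/3)
  +(−1)^1/∏(1,0,1,0,0,0)! = -1  (running -1)
⟨..|..⟩ = √(2/3)·(-1) = -0.816497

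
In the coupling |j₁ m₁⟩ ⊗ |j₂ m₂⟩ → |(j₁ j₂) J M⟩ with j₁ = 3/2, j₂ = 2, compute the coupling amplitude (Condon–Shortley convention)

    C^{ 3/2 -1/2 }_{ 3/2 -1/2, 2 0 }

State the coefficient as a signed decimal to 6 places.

triangle: 2!×1!×2!/6! = 4/720
(j±m)!: 1!×2!×2!×2!×1!×2! = 16
prefactor² = (2J+1)×Δ×N² = 16/45
  k=1: −1/(1!×1!×1!×1!×0!×1!) = -1
  k=2: +1/(2!×0!×0!×0!×1!×2!) = 1/4
Σ = -3/4  ⇒  CG² = 16/45×(-3/4)² = 1/5
CG = −√(1/5) = -0.447214

−√(1/5) ≈ -0.447214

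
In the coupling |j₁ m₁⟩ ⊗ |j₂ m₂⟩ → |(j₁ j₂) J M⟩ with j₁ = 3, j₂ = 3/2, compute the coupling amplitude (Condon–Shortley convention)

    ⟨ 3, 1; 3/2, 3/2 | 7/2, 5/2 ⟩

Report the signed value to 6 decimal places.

j₁+j₂−J=1  J+j₁−j₂=5  J−j₁+j₂=2  j₁+j₂+J+1=9
(j₁±m₁, j₂±m₂, J±M) = (4,2,3,0,6,1)
P² = 7680/7
sum k=1..1:
  [1] −1/48 = -1/48
S = -1/48
C² = P²·S² = 10/21 ; C = -0.690066

−√(10/21) = -0.690066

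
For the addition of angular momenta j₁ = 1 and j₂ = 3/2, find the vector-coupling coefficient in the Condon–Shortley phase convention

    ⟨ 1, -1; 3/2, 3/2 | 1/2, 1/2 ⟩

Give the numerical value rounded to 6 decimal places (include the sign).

+0.707107  (= +√(1/2))

triangle: 2!×0!×1!/4! = 2/24
(j±m)!: 0!×2!×3!×0!×1!×0! = 12
prefactor² = (2J+1)×Δ×N² = 2
  k=2: +1/(2!×0!×0!×1!×0!×0!) = 1/2
Σ = 1/2  ⇒  CG² = 2×1/2² = 1/2
CG = +√(1/2) = +0.707107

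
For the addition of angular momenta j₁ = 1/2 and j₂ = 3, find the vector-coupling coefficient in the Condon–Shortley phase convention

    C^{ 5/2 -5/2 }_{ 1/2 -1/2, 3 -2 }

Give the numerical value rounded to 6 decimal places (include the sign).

j₁+j₂−J=1  J+j₁−j₂=0  J−j₁+j₂=5  j₁+j₂+J+1=7
(j₁±m₁, j₂±m₂, J±M) = (0,1,1,5,0,5)
P² = 14400/7
sum k=1..1:
  [1] −1/120 = -1/120
S = -1/120
C² = P²·S² = 1/7 ; C = -0.377964

−√(1/7) = -0.377964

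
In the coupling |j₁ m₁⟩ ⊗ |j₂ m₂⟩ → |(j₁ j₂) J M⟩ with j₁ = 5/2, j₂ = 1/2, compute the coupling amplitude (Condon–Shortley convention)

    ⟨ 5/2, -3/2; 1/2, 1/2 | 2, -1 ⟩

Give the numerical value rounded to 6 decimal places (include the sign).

-0.816497

√[5·1!4!0!/6! · 1!4!1!0!1!3!] = √(24)
  +(−1)^1/∏(1,0,3,0,1,0)! = -1/6  (running -1/6)
⟨..|..⟩ = √(24)·(-1/6) = -0.816497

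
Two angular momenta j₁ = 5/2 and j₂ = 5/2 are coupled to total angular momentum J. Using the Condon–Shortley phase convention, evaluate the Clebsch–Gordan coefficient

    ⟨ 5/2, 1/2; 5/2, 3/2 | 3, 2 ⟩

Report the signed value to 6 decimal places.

−√(1/12) ≈ -0.288675

j₁+j₂−J=2  J+j₁−j₂=3  J−j₁+j₂=3  j₁+j₂+J+1=9
(j₁±m₁, j₂±m₂, J±M) = (3,2,4,1,5,1)
P² = 48
sum k=1..2:
  [1] −1/12 = -1/12
  [2] +1/24 = 1/24
S = -1/24
C² = P²·S² = 1/12 ; C = -0.288675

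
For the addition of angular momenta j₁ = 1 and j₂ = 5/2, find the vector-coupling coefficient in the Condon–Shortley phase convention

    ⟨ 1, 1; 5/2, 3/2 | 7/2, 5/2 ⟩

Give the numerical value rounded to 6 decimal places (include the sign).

√[8·0!2!5!/8! · 2!0!4!1!6!1!] = √(11520/7)
  +(−1)^0/∏(0,0,0,4,2,1)! = 1/48  (running 1/48)
⟨..|..⟩ = √(11520/7)·(1/48) = +0.845154

+0.845154  (= +√(5/7))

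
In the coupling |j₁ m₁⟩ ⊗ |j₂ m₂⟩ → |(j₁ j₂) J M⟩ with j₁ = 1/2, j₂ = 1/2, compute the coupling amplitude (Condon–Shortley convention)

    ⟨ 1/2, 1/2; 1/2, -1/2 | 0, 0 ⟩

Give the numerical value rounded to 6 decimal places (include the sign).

+0.707107

√[1·1!0!0!/2! · 1!0!0!1!0!0!] = √(1/2)
  +(−1)^0/∏(0,1,0,0,0,0)! = 1  (running 1)
⟨..|..⟩ = √(1/2)·(1) = +0.707107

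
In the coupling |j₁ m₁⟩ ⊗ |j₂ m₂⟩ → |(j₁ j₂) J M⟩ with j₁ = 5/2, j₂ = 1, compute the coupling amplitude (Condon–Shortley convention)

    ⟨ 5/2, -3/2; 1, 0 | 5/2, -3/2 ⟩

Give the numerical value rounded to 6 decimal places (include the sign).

-0.507093

√[6·1!4!1!/7! · 1!4!1!1!1!4!] = √(576/35)
  +(−1)^0/∏(0,1,4,1,0,0)! = 1/24  (running 1/24)
  +(−1)^1/∏(1,0,3,0,1,1)! = -1/6  (running -1/8)
⟨..|..⟩ = √(576/35)·(-1/8) = -0.507093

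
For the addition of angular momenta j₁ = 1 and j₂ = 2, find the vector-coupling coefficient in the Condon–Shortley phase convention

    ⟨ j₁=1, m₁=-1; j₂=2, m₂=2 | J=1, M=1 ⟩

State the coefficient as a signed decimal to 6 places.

j₁+j₂−J=2  J+j₁−j₂=0  J−j₁+j₂=2  j₁+j₂+J+1=5
(j₁±m₁, j₂±m₂, J±M) = (0,2,4,0,2,0)
P² = 48/5
sum k=2..2:
  [2] +1/4 = 1/4
S = 1/4
C² = P²·S² = 3/5 ; C = +0.774597

+0.774597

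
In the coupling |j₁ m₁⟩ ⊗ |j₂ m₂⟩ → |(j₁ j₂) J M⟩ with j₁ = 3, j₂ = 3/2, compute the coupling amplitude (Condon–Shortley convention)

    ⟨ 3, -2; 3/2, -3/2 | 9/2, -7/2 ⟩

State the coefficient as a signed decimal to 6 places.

+√(2/3) = +0.816497

j₁+j₂−J=0  J+j₁−j₂=6  J−j₁+j₂=3  j₁+j₂+J+1=10
(j₁±m₁, j₂±m₂, J±M) = (1,5,0,3,1,8)
P² = 345600
sum k=0..0:
  [0] +1/720 = 1/720
S = 1/720
C² = P²·S² = 2/3 ; C = +0.816497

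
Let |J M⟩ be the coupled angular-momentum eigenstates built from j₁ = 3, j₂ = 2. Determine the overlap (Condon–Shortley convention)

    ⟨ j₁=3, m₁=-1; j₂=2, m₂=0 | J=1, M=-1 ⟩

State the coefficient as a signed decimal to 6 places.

√[3·4!2!0!/7! · 2!4!2!2!0!2!] = √(384/35)
  +(−1)^2/∏(2,2,2,0,0,0)! = 1/8  (running 1/8)
⟨..|..⟩ = √(384/35)·(1/8) = +0.414039

+0.414039  (= +√(6/35))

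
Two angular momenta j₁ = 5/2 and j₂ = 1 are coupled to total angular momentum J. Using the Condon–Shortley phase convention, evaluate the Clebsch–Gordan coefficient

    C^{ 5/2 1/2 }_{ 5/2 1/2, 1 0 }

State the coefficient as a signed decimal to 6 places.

j₁+j₂−J=1  J+j₁−j₂=4  J−j₁+j₂=1  j₁+j₂+J+1=7
(j₁±m₁, j₂±m₂, J±M) = (3,2,1,1,3,2)
P² = 144/35
sum k=0..1:
  [0] +1/4 = 1/4
  [1] −1/6 = -1/6
S = 1/12
C² = P²·S² = 1/35 ; C = +0.169031

+√(1/35) = +0.169031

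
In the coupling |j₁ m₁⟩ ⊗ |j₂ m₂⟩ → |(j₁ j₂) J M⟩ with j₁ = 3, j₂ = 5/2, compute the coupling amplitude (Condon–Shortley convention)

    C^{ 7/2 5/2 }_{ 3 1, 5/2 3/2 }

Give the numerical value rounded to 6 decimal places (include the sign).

−√(10/63) = -0.398410

triangle: 2!*4!*3!/10! = 288/3628800
(j±m)!: 4!*2!*4!*1!*6!*1! = 829440
prefactor² = (2J+1)*Δ*N² = 18432/35
  k=1: −1/(1!*1!*1!*3!*3!*0!) = -1/36
  k=2: +1/(2!*0!*0!*2!*4!*1!) = 1/96
Σ = -5/288  ⇒  CG² = 18432/35*(-5/288)² = 10/63
CG = −√(10/63) = -0.398410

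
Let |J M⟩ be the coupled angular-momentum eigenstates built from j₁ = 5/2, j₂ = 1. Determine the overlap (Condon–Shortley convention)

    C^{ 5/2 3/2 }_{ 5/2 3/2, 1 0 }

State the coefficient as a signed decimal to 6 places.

triangle: 1!×4!×1!/7! = 24/5040
(j±m)!: 4!×1!×1!×1!×4!×1! = 576
prefactor² = (2J+1)×Δ×N² = 576/35
  k=0: +1/(0!×1!×1!×1!×3!×0!) = 1/6
  k=1: −1/(1!×0!×0!×0!×4!×1!) = -1/24
Σ = 1/8  ⇒  CG² = 576/35×1/8² = 9/35
CG = +√(9/35) = +0.507093

+0.507093  (= +√(9/35))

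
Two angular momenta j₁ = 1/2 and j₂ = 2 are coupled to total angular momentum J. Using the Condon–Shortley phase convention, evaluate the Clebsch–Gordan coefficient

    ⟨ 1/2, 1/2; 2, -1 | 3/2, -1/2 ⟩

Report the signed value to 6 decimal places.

√[4·1!0!3!/5! · 1!0!1!3!1!2!] = √(12/5)
  +(−1)^0/∏(0,1,0,1,0,2)! = 1/2  (running 1/2)
⟨..|..⟩ = √(12/5)·(1/2) = +0.774597

+√(3/5) = +0.774597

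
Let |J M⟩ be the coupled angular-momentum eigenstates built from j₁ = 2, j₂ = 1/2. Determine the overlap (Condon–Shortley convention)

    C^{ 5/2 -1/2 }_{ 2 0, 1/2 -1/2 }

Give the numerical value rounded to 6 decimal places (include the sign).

+√(3/5) = +0.774597

j₁+j₂−J=0  J+j₁−j₂=4  J−j₁+j₂=1  j₁+j₂+J+1=6
(j₁±m₁, j₂±m₂, J±M) = (2,2,0,1,2,3)
P² = 48/5
sum k=0..0:
  [0] +1/4 = 1/4
S = 1/4
C² = P²·S² = 3/5 ; C = +0.774597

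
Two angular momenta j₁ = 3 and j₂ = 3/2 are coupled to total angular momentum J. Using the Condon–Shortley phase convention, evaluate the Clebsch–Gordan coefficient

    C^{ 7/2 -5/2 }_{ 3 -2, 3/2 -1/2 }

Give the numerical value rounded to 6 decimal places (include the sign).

-0.377964

triangle: 1!×5!×2!/9! = 240/362880
(j±m)!: 1!×5!×1!×2!×1!×6! = 172800
prefactor² = (2J+1)×Δ×N² = 6400/7
  k=0: +1/(0!×1!×5!×1!×0!×1!) = 1/120
  k=1: −1/(1!×0!×4!×0!×1!×2!) = -1/48
Σ = -1/80  ⇒  CG² = 6400/7×(-1/80)² = 1/7
CG = −√(1/7) = -0.377964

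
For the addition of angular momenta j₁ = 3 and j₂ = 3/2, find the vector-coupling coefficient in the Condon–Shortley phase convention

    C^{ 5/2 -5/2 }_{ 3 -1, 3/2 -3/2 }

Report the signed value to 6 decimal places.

triangle: 2!*4!*1!/8! = 48/40320
(j±m)!: 2!*4!*0!*3!*0!*5! = 34560
prefactor² = (2J+1)*Δ*N² = 1728/7
  k=0: +1/(0!*2!*4!*0!*0!*1!) = 1/48
Σ = 1/48  ⇒  CG² = 1728/7*1/48² = 3/28
CG = +√(3/28) = +0.327327

+√(3/28) = +0.327327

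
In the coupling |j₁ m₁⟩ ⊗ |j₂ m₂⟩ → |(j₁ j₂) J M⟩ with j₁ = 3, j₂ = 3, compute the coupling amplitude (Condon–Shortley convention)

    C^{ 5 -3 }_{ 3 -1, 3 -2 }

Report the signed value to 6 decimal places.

+√(1/6) ≈ +0.408248

triangle: 1!·5!·5!/12! = 14400/479001600
(j±m)!: 2!·4!·1!·5!·2!·8! = 464486400
prefactor² = (2J+1)·Δ·N² = 153600
  k=0: +1/(0!·1!·4!·1!·1!·4!) = 1/576
  k=1: −1/(1!·0!·3!·0!·2!·5!) = -1/1440
Σ = 1/960  ⇒  CG² = 153600·1/960² = 1/6
CG = +√(1/6) = +0.408248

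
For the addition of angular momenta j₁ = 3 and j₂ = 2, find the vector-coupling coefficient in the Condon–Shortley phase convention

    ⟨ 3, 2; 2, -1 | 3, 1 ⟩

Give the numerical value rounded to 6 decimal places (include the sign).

j₁+j₂−J=2  J+j₁−j₂=4  J−j₁+j₂=2  j₁+j₂+J+1=9
(j₁±m₁, j₂±m₂, J±M) = (5,1,1,3,4,2)
P² = 64
sum k=0..1:
  [0] +1/12 = 1/12
  [1] −1/48 = -1/48
S = 1/16
C² = P²·S² = 1/4 ; C = +0.500000

+0.500000  (= +√(1/4))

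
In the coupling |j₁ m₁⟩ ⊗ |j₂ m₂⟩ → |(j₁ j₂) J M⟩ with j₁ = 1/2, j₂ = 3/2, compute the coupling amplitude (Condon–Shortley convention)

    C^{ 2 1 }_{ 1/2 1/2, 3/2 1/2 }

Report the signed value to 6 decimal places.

+0.866025  (= +√(3/4))

triangle: 0!*1!*3!/5! = 6/120
(j±m)!: 1!*0!*2!*1!*3!*1! = 12
prefactor² = (2J+1)*Δ*N² = 3
  k=0: +1/(0!*0!*0!*2!*1!*1!) = 1/2
Σ = 1/2  ⇒  CG² = 3*1/2² = 3/4
CG = +√(3/4) = +0.866025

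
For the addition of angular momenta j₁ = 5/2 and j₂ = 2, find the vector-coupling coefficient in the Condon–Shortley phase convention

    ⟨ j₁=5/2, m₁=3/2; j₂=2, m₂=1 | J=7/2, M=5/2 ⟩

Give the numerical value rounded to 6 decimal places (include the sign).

triangle: 1!×4!×3!/9! = 144/362880
(j±m)!: 4!×1!×3!×1!×6!×1! = 103680
prefactor² = (2J+1)×Δ×N² = 2304/7
  k=0: +1/(0!×1!×1!×3!×3!×0!) = 1/36
  k=1: −1/(1!×0!×0!×2!×4!×1!) = -1/48
Σ = 1/144  ⇒  CG² = 2304/7×1/144² = 1/63
CG = +√(1/63) = +0.125988

+0.125988  (= +√(1/63))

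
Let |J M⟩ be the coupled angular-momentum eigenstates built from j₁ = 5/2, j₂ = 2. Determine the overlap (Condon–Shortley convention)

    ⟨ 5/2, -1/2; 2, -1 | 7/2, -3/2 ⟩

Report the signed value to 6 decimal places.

+√(2/21) ≈ +0.308607

j₁+j₂−J=1  J+j₁−j₂=4  J−j₁+j₂=3  j₁+j₂+J+1=9
(j₁±m₁, j₂±m₂, J±M) = (2,3,1,3,2,5)
P² = 384/7
sum k=0..1:
  [0] +1/12 = 1/12
  [1] −1/24 = -1/24
S = 1/24
C² = P²·S² = 2/21 ; C = +0.308607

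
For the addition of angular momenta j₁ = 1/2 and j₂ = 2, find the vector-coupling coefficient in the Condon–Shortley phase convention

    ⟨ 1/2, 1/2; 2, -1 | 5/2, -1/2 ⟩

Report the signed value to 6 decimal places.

+√(2/5) ≈ +0.632456

triangle: 0!*1!*4!/6! = 24/720
(j±m)!: 1!*0!*1!*3!*2!*3! = 72
prefactor² = (2J+1)*Δ*N² = 72/5
  k=0: +1/(0!*0!*0!*1!*1!*3!) = 1/6
Σ = 1/6  ⇒  CG² = 72/5*1/6² = 2/5
CG = +√(2/5) = +0.632456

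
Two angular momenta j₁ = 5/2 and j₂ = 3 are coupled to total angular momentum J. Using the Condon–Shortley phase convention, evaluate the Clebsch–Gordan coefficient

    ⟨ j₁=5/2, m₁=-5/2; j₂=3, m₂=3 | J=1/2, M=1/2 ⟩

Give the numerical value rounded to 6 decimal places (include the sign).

-0.534522  (= −√(2/7))

triangle: 5!·0!·1!/7! = 120/5040
(j±m)!: 0!·5!·6!·0!·1!·0! = 86400
prefactor² = (2J+1)·Δ·N² = 28800/7
  k=5: −1/(5!·0!·0!·1!·0!·0!) = -1/120
Σ = -1/120  ⇒  CG² = 28800/7·(-1/120)² = 2/7
CG = −√(2/7) = -0.534522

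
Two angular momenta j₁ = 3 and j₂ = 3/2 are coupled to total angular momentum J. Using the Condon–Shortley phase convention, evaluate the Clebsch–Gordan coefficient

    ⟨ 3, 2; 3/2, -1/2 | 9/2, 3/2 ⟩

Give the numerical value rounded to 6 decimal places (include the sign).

triangle: 0!×6!×3!/10! = 4320/3628800
(j±m)!: 5!×1!×1!×2!×6!×3! = 1036800
prefactor² = (2J+1)×Δ×N² = 86400/7
  k=0: +1/(0!×0!×1!×1!×5!×2!) = 1/240
Σ = 1/240  ⇒  CG² = 86400/7×1/240² = 3/14
CG = +√(3/14) = +0.462910

+√(3/14) ≈ +0.462910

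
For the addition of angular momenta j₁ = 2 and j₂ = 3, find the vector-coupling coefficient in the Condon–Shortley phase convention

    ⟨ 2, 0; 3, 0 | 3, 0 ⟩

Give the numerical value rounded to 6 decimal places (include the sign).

−√(4/15) ≈ -0.516398

√[7·2!2!4!/9! · 2!2!3!3!3!3!] = √(48/5)
  +(−1)^0/∏(0,2,2,3,0,1)! = 1/24  (running 1/24)
  +(−1)^1/∏(1,1,1,2,1,2)! = -1/4  (running -5/24)
  +(−1)^2/∏(2,0,0,1,2,3)! = 1/24  (running -1/6)
⟨..|..⟩ = √(48/5)·(-1/6) = -0.516398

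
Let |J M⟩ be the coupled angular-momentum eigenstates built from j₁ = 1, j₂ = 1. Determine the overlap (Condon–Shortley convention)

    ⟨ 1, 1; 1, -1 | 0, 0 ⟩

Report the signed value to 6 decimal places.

√[1·2!0!0!/3! · 2!0!0!2!0!0!] = √(4/3)
  +(−1)^0/∏(0,2,0,0,0,0)! = 1/2  (running 1/2)
⟨..|..⟩ = √(4/3)·(1/2) = +0.577350

+√(1/3) ≈ +0.577350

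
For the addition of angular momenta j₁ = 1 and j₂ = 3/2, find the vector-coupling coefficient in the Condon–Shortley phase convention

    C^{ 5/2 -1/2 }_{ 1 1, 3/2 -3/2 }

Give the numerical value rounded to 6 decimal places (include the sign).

√[6·0!2!3!/6! · 2!0!0!3!2!3!] = √(72/5)
  +(−1)^0/∏(0,0,0,0,2,3)! = 1/12  (running 1/12)
⟨..|..⟩ = √(72/5)·(1/12) = +0.316228

+0.316228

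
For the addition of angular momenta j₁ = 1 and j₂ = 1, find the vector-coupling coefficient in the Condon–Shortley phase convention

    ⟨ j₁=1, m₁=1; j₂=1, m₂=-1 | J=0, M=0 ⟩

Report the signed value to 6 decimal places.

triangle: 2!×0!×0!/3! = 2/6
(j±m)!: 2!×0!×0!×2!×0!×0! = 4
prefactor² = (2J+1)×Δ×N² = 4/3
  k=0: +1/(0!×2!×0!×0!×0!×0!) = 1/2
Σ = 1/2  ⇒  CG² = 4/3×1/2² = 1/3
CG = +√(1/3) = +0.577350

+√(1/3) = +0.577350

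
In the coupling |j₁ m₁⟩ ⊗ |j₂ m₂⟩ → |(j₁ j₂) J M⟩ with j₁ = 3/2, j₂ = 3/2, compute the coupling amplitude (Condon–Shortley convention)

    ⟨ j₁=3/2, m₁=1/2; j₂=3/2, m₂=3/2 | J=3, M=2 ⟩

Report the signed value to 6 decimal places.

+√(1/2) = +0.707107

j₁+j₂−J=0  J+j₁−j₂=3  J−j₁+j₂=3  j₁+j₂+J+1=7
(j₁±m₁, j₂±m₂, J±M) = (2,1,3,0,5,1)
P² = 72
sum k=0..0:
  [0] +1/12 = 1/12
S = 1/12
C² = P²·S² = 1/2 ; C = +0.707107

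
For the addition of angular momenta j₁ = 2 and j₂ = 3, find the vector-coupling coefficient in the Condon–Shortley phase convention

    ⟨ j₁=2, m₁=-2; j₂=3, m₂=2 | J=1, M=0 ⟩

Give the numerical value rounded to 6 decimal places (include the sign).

+√(1/7) ≈ +0.377964

√[3·4!0!2!/7! · 0!4!5!1!1!1!] = √(576/7)
  +(−1)^4/∏(4,0,0,1,0,1)! = 1/24  (running 1/24)
⟨..|..⟩ = √(576/7)·(1/24) = +0.377964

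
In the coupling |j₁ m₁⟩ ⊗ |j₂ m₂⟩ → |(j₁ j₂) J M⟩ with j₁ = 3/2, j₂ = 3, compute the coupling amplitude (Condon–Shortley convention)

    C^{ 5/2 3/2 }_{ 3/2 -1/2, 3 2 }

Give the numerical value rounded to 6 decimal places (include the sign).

+√(1/14) ≈ +0.267261

triangle: 2!·1!·4!/8! = 48/40320
(j±m)!: 1!·2!·5!·1!·4!·1! = 5760
prefactor² = (2J+1)·Δ·N² = 288/7
  k=1: −1/(1!·1!·1!·4!·0!·0!) = -1/24
  k=2: +1/(2!·0!·0!·3!·1!·1!) = 1/12
Σ = 1/24  ⇒  CG² = 288/7·1/24² = 1/14
CG = +√(1/14) = +0.267261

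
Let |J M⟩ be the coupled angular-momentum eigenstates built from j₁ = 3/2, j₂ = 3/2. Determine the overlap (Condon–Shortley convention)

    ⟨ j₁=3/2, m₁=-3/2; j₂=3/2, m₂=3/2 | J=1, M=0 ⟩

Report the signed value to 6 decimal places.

√[3·2!1!1!/5! · 0!3!3!0!1!1!] = √(9/5)
  +(−1)^2/∏(2,0,1,1,0,0)! = 1/2  (running 1/2)
⟨..|..⟩ = √(9/5)·(1/2) = +0.670820

+√(9/20) = +0.670820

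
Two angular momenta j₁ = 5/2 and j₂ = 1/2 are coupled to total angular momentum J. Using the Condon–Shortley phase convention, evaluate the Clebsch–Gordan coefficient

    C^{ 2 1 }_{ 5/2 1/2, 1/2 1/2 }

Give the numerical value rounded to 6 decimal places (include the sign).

j₁+j₂−J=1  J+j₁−j₂=4  J−j₁+j₂=0  j₁+j₂+J+1=6
(j₁±m₁, j₂±m₂, J±M) = (3,2,1,0,3,1)
P² = 12
sum k=1..1:
  [1] −1/6 = -1/6
S = -1/6
C² = P²·S² = 1/3 ; C = -0.577350

-0.577350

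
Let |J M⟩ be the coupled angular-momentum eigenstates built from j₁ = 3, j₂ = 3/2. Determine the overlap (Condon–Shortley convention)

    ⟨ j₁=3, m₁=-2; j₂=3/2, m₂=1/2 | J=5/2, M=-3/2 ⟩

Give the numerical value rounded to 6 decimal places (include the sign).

√[6·2!4!1!/8! · 1!5!2!1!1!4!] = √(288/7)
  +(−1)^1/∏(1,1,4,1,0,0)! = -1/24  (running -1/24)
  +(−1)^2/∏(2,0,3,0,1,1)! = 1/12  (running 1/24)
⟨..|..⟩ = √(288/7)·(1/24) = +0.267261

+√(1/14) = +0.267261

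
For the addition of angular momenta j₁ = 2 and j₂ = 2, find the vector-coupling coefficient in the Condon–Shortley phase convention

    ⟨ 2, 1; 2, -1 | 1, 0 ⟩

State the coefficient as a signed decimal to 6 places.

-0.316228

triangle: 3!×1!×1!/6! = 6/720
(j±m)!: 3!×1!×1!×3!×1!×1! = 36
prefactor² = (2J+1)×Δ×N² = 9/10
  k=0: +1/(0!×3!×1!×1!×0!×0!) = 1/6
  k=1: −1/(1!×2!×0!×0!×1!×1!) = -1/2
Σ = -1/3  ⇒  CG² = 9/10×(-1/3)² = 1/10
CG = −√(1/10) = -0.316228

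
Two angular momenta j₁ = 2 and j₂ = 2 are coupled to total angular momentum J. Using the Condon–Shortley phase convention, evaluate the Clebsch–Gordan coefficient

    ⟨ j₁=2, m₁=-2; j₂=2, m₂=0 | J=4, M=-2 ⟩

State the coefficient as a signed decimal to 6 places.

+0.462910  (= +√(3/14))

j₁+j₂−J=0  J+j₁−j₂=4  J−j₁+j₂=4  j₁+j₂+J+1=9
(j₁±m₁, j₂±m₂, J±M) = (0,4,2,2,2,6)
P² = 13824/7
sum k=0..0:
  [0] +1/96 = 1/96
S = 1/96
C² = P²·S² = 3/14 ; C = +0.462910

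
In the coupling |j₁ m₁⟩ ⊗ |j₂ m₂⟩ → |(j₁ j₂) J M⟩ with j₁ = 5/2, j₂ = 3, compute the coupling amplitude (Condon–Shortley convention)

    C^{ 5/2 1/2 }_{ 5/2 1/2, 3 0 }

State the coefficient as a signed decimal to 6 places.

−√(8/105) = -0.276026

√[6·3!2!3!/9! · 3!2!3!3!3!2!] = √(216/35)
  +(−1)^0/∏(0,3,2,3,0,0)! = 1/72  (running 1/72)
  +(−1)^1/∏(1,2,1,2,1,1)! = -1/4  (running -17/72)
  +(−1)^2/∏(2,1,0,1,2,2)! = 1/8  (running -1/9)
⟨..|..⟩ = √(216/35)·(-1/9) = -0.276026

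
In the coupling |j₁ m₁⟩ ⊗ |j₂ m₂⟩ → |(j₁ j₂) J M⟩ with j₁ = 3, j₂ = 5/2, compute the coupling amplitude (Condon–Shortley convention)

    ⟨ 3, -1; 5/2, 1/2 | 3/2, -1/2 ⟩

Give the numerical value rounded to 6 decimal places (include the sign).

triangle: 4!·2!·1!/8! = 48/40320
(j±m)!: 2!·4!·3!·2!·1!·2! = 1152
prefactor² = (2J+1)·Δ·N² = 192/35
  k=2: +1/(2!·2!·2!·1!·0!·0!) = 1/8
  k=3: −1/(3!·1!·1!·0!·1!·1!) = -1/6
Σ = -1/24  ⇒  CG² = 192/35·(-1/24)² = 1/105
CG = −√(1/105) = -0.097590

−√(1/105) ≈ -0.097590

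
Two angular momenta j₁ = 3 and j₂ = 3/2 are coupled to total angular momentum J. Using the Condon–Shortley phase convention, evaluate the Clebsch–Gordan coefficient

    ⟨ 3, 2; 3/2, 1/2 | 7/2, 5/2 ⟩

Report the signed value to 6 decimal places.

triangle: 1!·5!·2!/9! = 240/362880
(j±m)!: 5!·1!·2!·1!·6!·1! = 172800
prefactor² = (2J+1)·Δ·N² = 6400/7
  k=0: +1/(0!·1!·1!·2!·4!·0!) = 1/48
  k=1: −1/(1!·0!·0!·1!·5!·1!) = -1/120
Σ = 1/80  ⇒  CG² = 6400/7·1/80² = 1/7
CG = +√(1/7) = +0.377964

+0.377964  (= +√(1/7))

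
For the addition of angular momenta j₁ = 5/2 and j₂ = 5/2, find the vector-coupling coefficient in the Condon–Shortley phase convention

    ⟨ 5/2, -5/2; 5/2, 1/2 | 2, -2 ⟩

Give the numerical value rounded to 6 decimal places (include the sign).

-0.422577

triangle: 3!*2!*2!/8! = 24/40320
(j±m)!: 0!*5!*3!*2!*0!*4! = 34560
prefactor² = (2J+1)*Δ*N² = 720/7
  k=3: −1/(3!*0!*2!*0!*0!*2!) = -1/24
Σ = -1/24  ⇒  CG² = 720/7*(-1/24)² = 5/28
CG = −√(5/28) = -0.422577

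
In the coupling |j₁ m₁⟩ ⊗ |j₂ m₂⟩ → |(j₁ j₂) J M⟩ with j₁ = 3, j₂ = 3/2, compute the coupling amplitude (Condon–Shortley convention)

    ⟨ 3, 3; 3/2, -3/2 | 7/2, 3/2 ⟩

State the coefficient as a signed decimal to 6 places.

triangle: 1!×5!×2!/9! = 240/362880
(j±m)!: 6!×0!×0!×3!×5!×2! = 1036800
prefactor² = (2J+1)×Δ×N² = 38400/7
  k=0: +1/(0!×1!×0!×0!×5!×2!) = 1/240
Σ = 1/240  ⇒  CG² = 38400/7×1/240² = 2/21
CG = +√(2/21) = +0.308607

+0.308607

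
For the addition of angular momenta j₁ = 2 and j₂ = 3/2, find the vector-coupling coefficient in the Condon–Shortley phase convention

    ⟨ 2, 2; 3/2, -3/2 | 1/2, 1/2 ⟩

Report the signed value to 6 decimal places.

triangle: 3!*1!*0!/5! = 6/120
(j±m)!: 4!*0!*0!*3!*1!*0! = 144
prefactor² = (2J+1)*Δ*N² = 72/5
  k=0: +1/(0!*3!*0!*0!*1!*0!) = 1/6
Σ = 1/6  ⇒  CG² = 72/5*1/6² = 2/5
CG = +√(2/5) = +0.632456

+√(2/5) ≈ +0.632456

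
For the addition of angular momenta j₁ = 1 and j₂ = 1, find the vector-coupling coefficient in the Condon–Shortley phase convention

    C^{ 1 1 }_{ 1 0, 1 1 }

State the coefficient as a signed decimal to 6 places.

j₁+j₂−J=1  J+j₁−j₂=1  J−j₁+j₂=1  j₁+j₂+J+1=4
(j₁±m₁, j₂±m₂, J±M) = (1,1,2,0,2,0)
P² = 1/2
sum k=1..1:
  [1] −1/1 = -1
S = -1
C² = P²·S² = 1/2 ; C = -0.707107

−√(1/2) = -0.707107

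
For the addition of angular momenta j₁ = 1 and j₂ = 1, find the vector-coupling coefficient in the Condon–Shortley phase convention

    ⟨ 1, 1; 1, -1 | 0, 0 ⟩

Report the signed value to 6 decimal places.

+0.577350

triangle: 2!·0!·0!/3! = 2/6
(j±m)!: 2!·0!·0!·2!·0!·0! = 4
prefactor² = (2J+1)·Δ·N² = 4/3
  k=0: +1/(0!·2!·0!·0!·0!·0!) = 1/2
Σ = 1/2  ⇒  CG² = 4/3·1/2² = 1/3
CG = +√(1/3) = +0.577350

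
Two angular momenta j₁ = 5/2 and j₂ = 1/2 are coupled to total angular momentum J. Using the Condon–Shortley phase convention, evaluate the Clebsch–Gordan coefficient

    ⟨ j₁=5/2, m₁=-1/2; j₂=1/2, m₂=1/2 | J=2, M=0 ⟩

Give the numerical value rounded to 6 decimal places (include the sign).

j₁+j₂−J=1  J+j₁−j₂=4  J−j₁+j₂=0  j₁+j₂+J+1=6
(j₁±m₁, j₂±m₂, J±M) = (2,3,1,0,2,2)
P² = 8
sum k=1..1:
  [1] −1/4 = -1/4
S = -1/4
C² = P²·S² = 1/2 ; C = -0.707107

-0.707107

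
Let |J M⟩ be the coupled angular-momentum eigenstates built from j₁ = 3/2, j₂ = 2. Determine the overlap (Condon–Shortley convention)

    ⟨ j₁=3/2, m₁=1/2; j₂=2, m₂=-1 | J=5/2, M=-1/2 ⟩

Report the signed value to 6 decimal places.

+0.597614  (= +√(5/14))

triangle: 1!·2!·3!/7! = 12/5040
(j±m)!: 2!·1!·1!·3!·2!·3! = 144
prefactor² = (2J+1)·Δ·N² = 72/35
  k=0: +1/(0!·1!·1!·1!·1!·2!) = 1/2
  k=1: −1/(1!·0!·0!·0!·2!·3!) = -1/12
Σ = 5/12  ⇒  CG² = 72/35·5/12² = 5/14
CG = +√(5/14) = +0.597614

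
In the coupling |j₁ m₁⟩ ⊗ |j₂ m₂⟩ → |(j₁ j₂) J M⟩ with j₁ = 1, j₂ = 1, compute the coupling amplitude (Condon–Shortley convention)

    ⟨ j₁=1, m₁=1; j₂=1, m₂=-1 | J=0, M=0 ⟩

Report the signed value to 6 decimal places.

+0.577350  (= +√(1/3))

triangle: 2!*0!*0!/3! = 2/6
(j±m)!: 2!*0!*0!*2!*0!*0! = 4
prefactor² = (2J+1)*Δ*N² = 4/3
  k=0: +1/(0!*2!*0!*0!*0!*0!) = 1/2
Σ = 1/2  ⇒  CG² = 4/3*1/2² = 1/3
CG = +√(1/3) = +0.577350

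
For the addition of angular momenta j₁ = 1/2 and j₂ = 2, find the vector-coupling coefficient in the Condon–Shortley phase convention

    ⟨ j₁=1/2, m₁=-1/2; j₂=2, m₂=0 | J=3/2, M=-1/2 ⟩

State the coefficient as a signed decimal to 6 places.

−√(2/5) = -0.632456

j₁+j₂−J=1  J+j₁−j₂=0  J−j₁+j₂=3  j₁+j₂+J+1=5
(j₁±m₁, j₂±m₂, J±M) = (0,1,2,2,1,2)
P² = 8/5
sum k=1..1:
  [1] −1/2 = -1/2
S = -1/2
C² = P²·S² = 2/5 ; C = -0.632456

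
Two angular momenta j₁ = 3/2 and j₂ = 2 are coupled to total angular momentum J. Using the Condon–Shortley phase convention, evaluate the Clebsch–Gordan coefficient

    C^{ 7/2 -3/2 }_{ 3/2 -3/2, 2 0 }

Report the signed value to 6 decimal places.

√[8·0!3!4!/8! · 0!3!2!2!2!5!] = √(1152/7)
  +(−1)^0/∏(0,0,3,2,0,2)! = 1/24  (running 1/24)
⟨..|..⟩ = √(1152/7)·(1/24) = +0.534522

+√(2/7) = +0.534522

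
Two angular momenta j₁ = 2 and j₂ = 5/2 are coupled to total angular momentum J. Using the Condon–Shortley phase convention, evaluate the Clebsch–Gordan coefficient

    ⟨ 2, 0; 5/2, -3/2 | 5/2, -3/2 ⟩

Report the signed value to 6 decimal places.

−√(1/70) = -0.119523

triangle: 2!×2!×3!/8! = 24/40320
(j±m)!: 2!×2!×1!×4!×1!×4! = 2304
prefactor² = (2J+1)×Δ×N² = 288/35
  k=0: +1/(0!×2!×2!×1!×0!×2!) = 1/8
  k=1: −1/(1!×1!×1!×0!×1!×3!) = -1/6
Σ = -1/24  ⇒  CG² = 288/35×(-1/24)² = 1/70
CG = −√(1/70) = -0.119523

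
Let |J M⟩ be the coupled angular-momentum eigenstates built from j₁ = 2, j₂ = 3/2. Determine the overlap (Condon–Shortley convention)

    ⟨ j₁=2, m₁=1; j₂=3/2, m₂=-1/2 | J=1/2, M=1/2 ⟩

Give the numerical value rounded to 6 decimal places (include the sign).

j₁+j₂−J=3  J+j₁−j₂=1  J−j₁+j₂=0  j₁+j₂+J+1=5
(j₁±m₁, j₂±m₂, J±M) = (3,1,1,2,1,0)
P² = 6/5
sum k=1..1:
  [1] −1/2 = -1/2
S = -1/2
C² = P²·S² = 3/10 ; C = -0.547723

-0.547723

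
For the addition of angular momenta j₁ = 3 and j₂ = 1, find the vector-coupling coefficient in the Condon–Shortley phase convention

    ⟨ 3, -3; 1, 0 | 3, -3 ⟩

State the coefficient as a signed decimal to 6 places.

-0.866025  (= −√(3/4))

√[7·1!5!1!/8! · 0!6!1!1!0!6!] = √(10800)
  +(−1)^1/∏(1,0,5,0,0,1)! = -1/120  (running -1/120)
⟨..|..⟩ = √(10800)·(-1/120) = -0.866025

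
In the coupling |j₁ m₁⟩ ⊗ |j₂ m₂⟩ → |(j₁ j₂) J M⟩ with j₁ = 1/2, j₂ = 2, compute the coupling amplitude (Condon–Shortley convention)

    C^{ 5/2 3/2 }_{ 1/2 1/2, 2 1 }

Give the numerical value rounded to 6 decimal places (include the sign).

√[6·0!1!4!/6! · 1!0!3!1!4!1!] = √(144/5)
  +(−1)^0/∏(0,0,0,3,1,1)! = 1/6  (running 1/6)
⟨..|..⟩ = √(144/5)·(1/6) = +0.894427

+√(4/5) ≈ +0.894427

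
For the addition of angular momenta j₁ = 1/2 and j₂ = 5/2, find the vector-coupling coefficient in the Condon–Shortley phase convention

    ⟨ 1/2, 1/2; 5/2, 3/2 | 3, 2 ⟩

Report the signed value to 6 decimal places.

+0.912871  (= +√(5/6))

j₁+j₂−J=0  J+j₁−j₂=1  J−j₁+j₂=5  j₁+j₂+J+1=7
(j₁±m₁, j₂±m₂, J±M) = (1,0,4,1,5,1)
P² = 480
sum k=0..0:
  [0] +1/24 = 1/24
S = 1/24
C² = P²·S² = 5/6 ; C = +0.912871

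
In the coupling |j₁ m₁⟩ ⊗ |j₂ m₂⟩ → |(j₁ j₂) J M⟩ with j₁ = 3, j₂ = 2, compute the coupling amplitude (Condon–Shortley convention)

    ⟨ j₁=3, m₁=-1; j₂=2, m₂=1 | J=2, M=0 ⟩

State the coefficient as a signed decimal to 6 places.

j₁+j₂−J=3  J+j₁−j₂=3  J−j₁+j₂=1  j₁+j₂+J+1=8
(j₁±m₁, j₂±m₂, J±M) = (2,4,3,1,2,2)
P² = 36/7
sum k=2..3:
  [2] +1/4 = 1/4
  [3] −1/12 = -1/12
S = 1/6
C² = P²·S² = 1/7 ; C = +0.377964

+0.377964  (= +√(1/7))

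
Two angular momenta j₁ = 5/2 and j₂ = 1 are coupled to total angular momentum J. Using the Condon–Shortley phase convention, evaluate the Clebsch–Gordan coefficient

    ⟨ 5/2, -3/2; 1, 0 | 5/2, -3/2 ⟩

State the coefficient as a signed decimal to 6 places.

-0.507093  (= −√(9/35))

j₁+j₂−J=1  J+j₁−j₂=4  J−j₁+j₂=1  j₁+j₂+J+1=7
(j₁±m₁, j₂±m₂, J±M) = (1,4,1,1,1,4)
P² = 576/35
sum k=0..1:
  [0] +1/24 = 1/24
  [1] −1/6 = -1/6
S = -1/8
C² = P²·S² = 9/35 ; C = -0.507093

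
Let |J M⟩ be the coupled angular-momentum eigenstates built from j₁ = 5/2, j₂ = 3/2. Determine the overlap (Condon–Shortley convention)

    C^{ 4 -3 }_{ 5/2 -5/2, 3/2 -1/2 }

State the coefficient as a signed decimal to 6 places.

+√(3/8) ≈ +0.612372

√[9·0!5!3!/9! · 0!5!1!2!1!7!] = √(21600)
  +(−1)^0/∏(0,0,5,1,0,2)! = 1/240  (running 1/240)
⟨..|..⟩ = √(21600)·(1/240) = +0.612372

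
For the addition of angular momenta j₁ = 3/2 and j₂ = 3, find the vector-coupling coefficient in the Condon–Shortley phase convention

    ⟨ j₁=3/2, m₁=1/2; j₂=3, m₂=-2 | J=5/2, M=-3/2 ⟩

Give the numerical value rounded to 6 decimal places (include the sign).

triangle: 2!×1!×4!/8! = 48/40320
(j±m)!: 2!×1!×1!×5!×1!×4! = 5760
prefactor² = (2J+1)×Δ×N² = 288/7
  k=0: +1/(0!×2!×1!×1!×0!×3!) = 1/12
  k=1: −1/(1!×1!×0!×0!×1!×4!) = -1/24
Σ = 1/24  ⇒  CG² = 288/7×1/24² = 1/14
CG = +√(1/14) = +0.267261

+√(1/14) = +0.267261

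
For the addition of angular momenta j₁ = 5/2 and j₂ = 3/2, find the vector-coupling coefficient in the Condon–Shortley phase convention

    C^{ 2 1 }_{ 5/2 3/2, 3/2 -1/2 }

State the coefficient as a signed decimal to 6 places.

+0.154303

√[5·2!3!1!/7! · 4!1!1!2!3!1!] = √(24/7)
  +(−1)^0/∏(0,2,1,1,2,0)! = 1/4  (running 1/4)
  +(−1)^1/∏(1,1,0,0,3,1)! = -1/6  (running 1/12)
⟨..|..⟩ = √(24/7)·(1/12) = +0.154303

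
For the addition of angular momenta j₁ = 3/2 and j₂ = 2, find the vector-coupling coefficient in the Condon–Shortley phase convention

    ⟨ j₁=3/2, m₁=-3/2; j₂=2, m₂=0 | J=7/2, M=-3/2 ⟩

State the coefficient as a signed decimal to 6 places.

+√(2/7) ≈ +0.534522

j₁+j₂−J=0  J+j₁−j₂=3  J−j₁+j₂=4  j₁+j₂+J+1=8
(j₁±m₁, j₂±m₂, J±M) = (0,3,2,2,2,5)
P² = 1152/7
sum k=0..0:
  [0] +1/24 = 1/24
S = 1/24
C² = P²·S² = 2/7 ; C = +0.534522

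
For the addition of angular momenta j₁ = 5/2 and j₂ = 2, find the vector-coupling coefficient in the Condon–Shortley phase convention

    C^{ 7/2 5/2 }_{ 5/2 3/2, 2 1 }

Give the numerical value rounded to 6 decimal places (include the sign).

+√(1/63) = +0.125988

triangle: 1!·4!·3!/9! = 144/362880
(j±m)!: 4!·1!·3!·1!·6!·1! = 103680
prefactor² = (2J+1)·Δ·N² = 2304/7
  k=0: +1/(0!·1!·1!·3!·3!·0!) = 1/36
  k=1: −1/(1!·0!·0!·2!·4!·1!) = -1/48
Σ = 1/144  ⇒  CG² = 2304/7·1/144² = 1/63
CG = +√(1/63) = +0.125988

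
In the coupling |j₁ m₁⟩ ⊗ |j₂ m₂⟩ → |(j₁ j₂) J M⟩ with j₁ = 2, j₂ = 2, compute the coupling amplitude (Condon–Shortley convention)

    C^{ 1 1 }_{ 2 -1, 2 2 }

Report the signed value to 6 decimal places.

−√(1/5) ≈ -0.447214

j₁+j₂−J=3  J+j₁−j₂=1  J−j₁+j₂=1  j₁+j₂+J+1=6
(j₁±m₁, j₂±m₂, J±M) = (1,3,4,0,2,0)
P² = 36/5
sum k=3..3:
  [3] −1/6 = -1/6
S = -1/6
C² = P²·S² = 1/5 ; C = -0.447214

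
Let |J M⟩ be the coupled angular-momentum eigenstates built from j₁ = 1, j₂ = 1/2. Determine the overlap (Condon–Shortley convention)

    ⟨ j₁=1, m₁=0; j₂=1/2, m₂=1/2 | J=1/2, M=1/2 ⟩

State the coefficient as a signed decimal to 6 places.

-0.577350  (= −√(1/3))

√[2·1!1!0!/3! · 1!1!1!0!1!0!] = √(1/3)
  +(−1)^1/∏(1,0,0,0,1,0)! = -1  (running -1)
⟨..|..⟩ = √(1/3)·(-1) = -0.577350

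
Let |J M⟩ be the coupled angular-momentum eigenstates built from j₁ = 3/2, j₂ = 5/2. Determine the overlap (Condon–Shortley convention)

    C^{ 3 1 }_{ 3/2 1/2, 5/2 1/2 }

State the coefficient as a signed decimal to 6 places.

+0.129099

j₁+j₂−J=1  J+j₁−j₂=2  J−j₁+j₂=4  j₁+j₂+J+1=8
(j₁±m₁, j₂±m₂, J±M) = (2,1,3,2,4,2)
P² = 48/5
sum k=0..1:
  [0] +1/6 = 1/6
  [1] −1/8 = -1/8
S = 1/24
C² = P²·S² = 1/60 ; C = +0.129099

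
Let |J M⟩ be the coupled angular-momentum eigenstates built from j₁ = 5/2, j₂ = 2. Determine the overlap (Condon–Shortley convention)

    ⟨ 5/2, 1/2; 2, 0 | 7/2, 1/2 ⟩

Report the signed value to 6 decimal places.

√[8·1!4!3!/9! · 3!2!2!2!4!3!] = √(768/35)
  +(−1)^0/∏(0,1,2,2,2,1)! = 1/8  (running 1/8)
  +(−1)^1/∏(1,0,1,1,3,2)! = -1/12  (running 1/24)
⟨..|..⟩ = √(768/35)·(1/24) = +0.195180

+√(4/105) = +0.195180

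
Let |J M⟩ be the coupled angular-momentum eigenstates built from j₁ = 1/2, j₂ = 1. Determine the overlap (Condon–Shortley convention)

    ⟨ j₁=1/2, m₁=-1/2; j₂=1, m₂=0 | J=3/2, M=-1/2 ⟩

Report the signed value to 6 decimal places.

√[4·0!1!2!/4! · 0!1!1!1!1!2!] = √(2/3)
  +(−1)^0/∏(0,0,1,1,0,1)! = 1  (running 1)
⟨..|..⟩ = √(2/3)·(1) = +0.816497

+√(2/3) = +0.816497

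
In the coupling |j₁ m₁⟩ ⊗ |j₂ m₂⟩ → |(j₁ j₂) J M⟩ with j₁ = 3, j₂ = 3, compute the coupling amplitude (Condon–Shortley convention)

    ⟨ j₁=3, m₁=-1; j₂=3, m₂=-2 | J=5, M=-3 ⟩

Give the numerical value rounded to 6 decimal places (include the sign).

j₁+j₂−J=1  J+j₁−j₂=5  J−j₁+j₂=5  j₁+j₂+J+1=12
(j₁±m₁, j₂±m₂, J±M) = (2,4,1,5,2,8)
P² = 153600
sum k=0..1:
  [0] +1/576 = 1/576
  [1] −1/1440 = -1/1440
S = 1/960
C² = P²·S² = 1/6 ; C = +0.408248

+0.408248  (= +√(1/6))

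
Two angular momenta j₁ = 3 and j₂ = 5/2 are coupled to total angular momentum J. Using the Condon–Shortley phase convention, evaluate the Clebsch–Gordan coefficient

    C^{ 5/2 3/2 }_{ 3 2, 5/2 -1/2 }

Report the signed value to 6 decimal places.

-0.267261  (= −√(1/14))

√[6·3!3!2!/9! · 5!1!2!3!4!1!] = √(288/7)
  +(−1)^0/∏(0,3,1,2,2,0)! = 1/24  (running 1/24)
  +(−1)^1/∏(1,2,0,1,3,1)! = -1/12  (running -1/24)
⟨..|..⟩ = √(288/7)·(-1/24) = -0.267261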